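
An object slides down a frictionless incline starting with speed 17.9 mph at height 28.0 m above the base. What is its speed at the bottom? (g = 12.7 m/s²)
½mv₀² + mgh = ½mv² → v = √(v₀² + 2gh) = √(8.002² + 2×12.7×28) = 27.84 m/s = 62.28 mph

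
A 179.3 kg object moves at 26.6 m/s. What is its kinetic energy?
KE = ½mv² = ½×179.3×26.6² = 63432.75 J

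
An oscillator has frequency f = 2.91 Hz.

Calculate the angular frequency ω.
ω = 2πf = 2π×2.91 = 18.28 rad/s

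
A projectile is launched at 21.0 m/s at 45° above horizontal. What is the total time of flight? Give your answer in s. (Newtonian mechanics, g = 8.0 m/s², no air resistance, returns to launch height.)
T = 2v₀sin(θ)/g = 3.712 s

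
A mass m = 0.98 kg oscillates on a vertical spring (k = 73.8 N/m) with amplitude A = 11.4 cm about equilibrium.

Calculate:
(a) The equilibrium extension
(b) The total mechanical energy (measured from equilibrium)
x_eq = mg/k = 0.98×9.81/73.8 = 0.1303 m = 13.03 cm
E = ½kA² = ½×73.8×(0.114)² = 0.4796 J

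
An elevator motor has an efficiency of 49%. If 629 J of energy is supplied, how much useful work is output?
W_out = η × W_in = 0.49 × 629 = 308.21 J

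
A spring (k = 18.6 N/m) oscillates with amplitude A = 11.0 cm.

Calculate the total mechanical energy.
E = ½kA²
E = ½kA² = ½×18.6×(0.11)² = 0.1125 J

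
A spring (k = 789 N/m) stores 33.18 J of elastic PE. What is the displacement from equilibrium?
PE = ½kx² → x = √(2PE/k) = √(2×33.18/789) = 0.29 m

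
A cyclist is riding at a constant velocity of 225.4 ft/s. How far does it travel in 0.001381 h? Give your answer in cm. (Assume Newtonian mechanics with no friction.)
d = vt (with unit conversion) = 34160.0 cm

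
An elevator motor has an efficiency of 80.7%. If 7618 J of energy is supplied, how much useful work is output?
W_out = η × W_in = 0.807 × 7618 = 6147.7 J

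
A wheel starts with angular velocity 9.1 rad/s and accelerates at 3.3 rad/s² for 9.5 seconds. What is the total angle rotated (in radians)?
θ = ω₀t + ½αt² = 9.1×9.5 + ½×3.3×9.5² = 235.36 rad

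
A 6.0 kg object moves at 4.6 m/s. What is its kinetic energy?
KE = ½mv² = ½×6.0×4.6² = 63.48 J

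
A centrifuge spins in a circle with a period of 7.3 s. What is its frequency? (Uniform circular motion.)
f = 1/T = 1/7.3 = 0.137 Hz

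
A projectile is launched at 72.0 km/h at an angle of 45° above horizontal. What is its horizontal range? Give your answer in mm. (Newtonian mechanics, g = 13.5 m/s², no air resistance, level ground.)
R = v₀² sin(2θ) / g (with unit conversion) = 29630.0 mm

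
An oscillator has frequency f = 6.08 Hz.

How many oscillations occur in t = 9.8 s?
n = f×t = 6.08×9.8 = 59.58 oscillations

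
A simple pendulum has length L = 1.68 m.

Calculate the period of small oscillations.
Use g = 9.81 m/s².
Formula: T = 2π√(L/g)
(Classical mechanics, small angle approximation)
T = 2π√(L/g) = 2π√(1.68/9.81) = 2.6 s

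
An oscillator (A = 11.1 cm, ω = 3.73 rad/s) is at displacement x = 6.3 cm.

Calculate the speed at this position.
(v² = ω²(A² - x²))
v = ω√(A² − x²) = 3.73×√(0.111² − 0.063²) = 0.3409 m/s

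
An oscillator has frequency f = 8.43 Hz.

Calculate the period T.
T = 1/f = 1/8.43 = 0.1186 s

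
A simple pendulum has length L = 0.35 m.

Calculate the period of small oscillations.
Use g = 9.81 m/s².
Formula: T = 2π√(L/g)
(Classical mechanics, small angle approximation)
T = 2π√(L/g) = 2π√(0.35/9.81) = 1.187 s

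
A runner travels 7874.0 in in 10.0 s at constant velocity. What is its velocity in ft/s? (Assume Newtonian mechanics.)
v = d/t (with unit conversion) = 65.62 ft/s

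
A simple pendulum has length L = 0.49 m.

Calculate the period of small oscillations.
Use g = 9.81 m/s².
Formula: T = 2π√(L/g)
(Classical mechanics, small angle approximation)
T = 2π√(L/g) = 2π√(0.49/9.81) = 1.404 s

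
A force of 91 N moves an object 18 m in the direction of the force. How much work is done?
W = Fd = 91×18 = 1638.0 J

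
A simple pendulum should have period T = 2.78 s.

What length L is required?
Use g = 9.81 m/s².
T = 2π√(L/g) → L = g(T/2π)² = 9.81×(2.78/2π)² = 1.92 m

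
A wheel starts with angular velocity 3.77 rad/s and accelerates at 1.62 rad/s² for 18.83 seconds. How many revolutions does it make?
θ = ω₀t + ½αt² = 3.77×18.83 + ½×1.62×18.83² = 358.19 rad
Revolutions = θ/(2π) = 358.19/(2π) = 57.01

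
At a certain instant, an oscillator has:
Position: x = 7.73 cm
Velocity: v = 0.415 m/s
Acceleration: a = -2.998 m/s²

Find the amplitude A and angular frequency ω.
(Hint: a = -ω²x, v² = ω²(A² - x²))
a = −ω²x → ω = √(|a|/x) = √(2.998/0.0773) = 6.228 rad/s
v² = ω²(A² − x²) → A = √(x² + v²/ω²) = √(0.0773² + 0.415²/6.228²) = 0.1021 m = 10.21 cm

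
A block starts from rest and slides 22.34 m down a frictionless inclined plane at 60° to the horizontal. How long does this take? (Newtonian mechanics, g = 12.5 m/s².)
a = g sin(θ) = 12.5 × sin(60°) = 10.83 m/s²
t = √(2d/a) = √(2 × 22.34 / 10.83) = 2.03 s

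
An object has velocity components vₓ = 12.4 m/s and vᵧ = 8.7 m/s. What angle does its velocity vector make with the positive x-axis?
θ = arctan(vᵧ/vₓ) = arctan(8.7/12.4) = 35.05°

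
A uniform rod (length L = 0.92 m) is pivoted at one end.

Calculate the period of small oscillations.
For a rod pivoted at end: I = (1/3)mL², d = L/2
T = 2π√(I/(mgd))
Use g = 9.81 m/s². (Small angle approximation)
I/m = (1/3)L² = 0.2821 m²; d = L/2 = 0.46 m
T = 2π√(I/(mgd)) = 2π√(0.2821/(9.81×0.46)) = 1.571 s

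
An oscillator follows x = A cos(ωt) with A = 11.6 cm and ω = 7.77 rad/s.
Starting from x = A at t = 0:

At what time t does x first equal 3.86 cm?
cos(ωt) = x/A = 3.86/11.6 = 0.3328
ωt = arccos(0.3328) = 1.232 rad
t = 1.232/7.77 = 0.1585 s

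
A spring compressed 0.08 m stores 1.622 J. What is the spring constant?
PE = ½kx² → k = 2PE/x² = 2×1.622/0.08² = 506.9 N/m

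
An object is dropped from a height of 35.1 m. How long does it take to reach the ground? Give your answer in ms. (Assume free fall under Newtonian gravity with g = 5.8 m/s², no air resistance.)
t = √(2h/g) (with unit conversion) = 3479.0 ms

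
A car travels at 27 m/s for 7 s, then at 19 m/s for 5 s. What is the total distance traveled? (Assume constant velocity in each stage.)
d₁ = v₁t₁ = 27 × 7 = 189 m
d₂ = v₂t₂ = 19 × 5 = 95 m
d_total = 189 + 95 = 284 m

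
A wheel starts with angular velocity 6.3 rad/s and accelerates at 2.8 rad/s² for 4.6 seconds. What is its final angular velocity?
ω = ω₀ + αt = 6.3 + 2.8 × 4.6 = 19.18 rad/s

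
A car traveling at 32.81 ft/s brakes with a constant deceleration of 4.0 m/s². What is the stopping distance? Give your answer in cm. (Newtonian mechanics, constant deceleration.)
d = v₀² / (2a) (with unit conversion) = 1250.0 cm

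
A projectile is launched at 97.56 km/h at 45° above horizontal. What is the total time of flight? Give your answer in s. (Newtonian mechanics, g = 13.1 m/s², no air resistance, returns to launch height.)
T = 2v₀sin(θ)/g (with unit conversion) = 2.926 s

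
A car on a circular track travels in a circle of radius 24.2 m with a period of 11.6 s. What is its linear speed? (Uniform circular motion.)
v = 2πr/T = 2π×24.2/11.6 = 13.11 m/s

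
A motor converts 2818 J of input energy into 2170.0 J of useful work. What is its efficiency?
η = W_out/W_in = 2170.0/2818 = 0.77 = 77.0%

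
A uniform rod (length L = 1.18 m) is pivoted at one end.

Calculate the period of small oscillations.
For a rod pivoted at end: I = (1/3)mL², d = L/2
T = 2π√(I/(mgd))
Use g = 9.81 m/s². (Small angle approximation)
I/m = (1/3)L² = 0.4641 m²; d = L/2 = 0.59 m
T = 2π√(I/(mgd)) = 2π√(0.4641/(9.81×0.59)) = 1.779 s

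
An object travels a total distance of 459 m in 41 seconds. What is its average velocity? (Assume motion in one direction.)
v_avg = Δd / Δt = 459 / 41 = 11.2 m/s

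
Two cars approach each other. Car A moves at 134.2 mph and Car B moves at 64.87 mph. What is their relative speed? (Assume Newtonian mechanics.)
v_rel = v_A + v_B = 134.2 + 64.87 = 199.1 mph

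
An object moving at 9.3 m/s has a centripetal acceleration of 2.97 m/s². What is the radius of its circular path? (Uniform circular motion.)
r = v²/a_c = 9.3²/2.97 = 29.12 m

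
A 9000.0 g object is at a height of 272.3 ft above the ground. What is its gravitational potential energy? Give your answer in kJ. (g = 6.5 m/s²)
PE = mgh = 9 kg × 6.5 m/s² × 83 m = 4855 J = 4.855 kJ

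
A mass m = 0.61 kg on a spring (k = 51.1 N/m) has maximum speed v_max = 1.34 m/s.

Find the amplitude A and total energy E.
½mv²_max = ½kA² → A = v_max√(m/k) = 1.34×√(0.61/51.1) = 0.1464 m = 14.64 cm
E = ½mv²_max = ½×0.61×1.34² = 0.5477 J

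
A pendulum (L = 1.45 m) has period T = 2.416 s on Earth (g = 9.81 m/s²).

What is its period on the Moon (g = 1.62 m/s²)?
T = 2π√(L/g), so T_moon/T_earth = √(g_earth/g_moon)
T_moon = 2π√(1.45/1.62) = 5.944 s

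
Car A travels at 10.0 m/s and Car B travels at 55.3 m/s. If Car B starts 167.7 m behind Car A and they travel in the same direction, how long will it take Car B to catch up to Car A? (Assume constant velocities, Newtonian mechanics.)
Relative speed: v_rel = 55.3 - 10.0 = 45.3 m/s
Time to catch: t = d₀/v_rel = 167.7/45.3 = 3.7 s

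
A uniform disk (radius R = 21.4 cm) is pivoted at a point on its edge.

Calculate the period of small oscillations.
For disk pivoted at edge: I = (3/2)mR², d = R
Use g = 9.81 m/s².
I/m = (3/2)R² = 0.06869 m²; d = R = 0.214 m
T = 2π√((3/2)R²/(gR)) = 2π√(3R/(2g)) = 1.137 s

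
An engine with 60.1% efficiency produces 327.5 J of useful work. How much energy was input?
W_in = W_out/η = 327.5/0.601 = 544.93 J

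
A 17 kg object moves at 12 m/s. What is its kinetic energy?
KE = ½mv² = ½×17×12² = 1224.0 J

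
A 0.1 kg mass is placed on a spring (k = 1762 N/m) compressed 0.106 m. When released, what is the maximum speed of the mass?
½kx² = ½mv² → v = x√(k/m) = 0.106×√(1762/0.1) = 14.07 m/s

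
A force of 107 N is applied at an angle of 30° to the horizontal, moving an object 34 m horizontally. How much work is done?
W = Fd cosθ = 107×34×cos(30°) = 3150.6 J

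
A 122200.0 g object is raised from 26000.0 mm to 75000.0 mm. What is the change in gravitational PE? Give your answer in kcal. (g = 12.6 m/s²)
ΔPE = mg(h₂ − h₁) = 122.2 kg × 12.6 m/s² × (75 − 26) m = 7.545e+04 J = 18.03 kcal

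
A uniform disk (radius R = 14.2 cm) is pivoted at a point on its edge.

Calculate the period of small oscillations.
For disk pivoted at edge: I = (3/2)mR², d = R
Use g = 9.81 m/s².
I/m = (3/2)R² = 0.03025 m²; d = R = 0.142 m
T = 2π√((3/2)R²/(gR)) = 2π√(3R/(2g)) = 0.9258 s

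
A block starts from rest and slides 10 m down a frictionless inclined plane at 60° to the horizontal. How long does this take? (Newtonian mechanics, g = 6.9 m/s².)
a = g sin(θ) = 6.9 × sin(60°) = 5.98 m/s²
t = √(2d/a) = √(2 × 10 / 5.98) = 1.83 s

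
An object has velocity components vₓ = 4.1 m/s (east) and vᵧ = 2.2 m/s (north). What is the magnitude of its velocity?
|v| = √(vₓ² + vᵧ²) = √(4.1² + 2.2²) = √(21.65) = 4.65 m/s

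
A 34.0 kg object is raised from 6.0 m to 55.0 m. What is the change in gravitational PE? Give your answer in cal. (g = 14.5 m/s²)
ΔPE = mg(h₂ − h₁) = 34 kg × 14.5 m/s² × (55 − 6) m = 2.416e+04 J = 5774.0 cal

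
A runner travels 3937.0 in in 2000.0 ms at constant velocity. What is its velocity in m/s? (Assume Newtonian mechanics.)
v = d/t (with unit conversion) = 50.0 m/s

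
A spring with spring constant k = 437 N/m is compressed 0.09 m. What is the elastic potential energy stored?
PE = ½kx² = ½×437×0.09² = 1.77 J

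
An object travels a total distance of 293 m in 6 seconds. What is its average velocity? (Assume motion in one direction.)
v_avg = Δd / Δt = 293 / 6 = 48.83 m/s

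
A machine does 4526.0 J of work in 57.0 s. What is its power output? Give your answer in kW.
P = W/t = 4526 J / 57 s = 79.4 W = 0.0794 kW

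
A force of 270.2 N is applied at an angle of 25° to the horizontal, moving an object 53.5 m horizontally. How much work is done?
W = Fd cosθ = 270.2×53.5×cos(25°) = 13101.0 J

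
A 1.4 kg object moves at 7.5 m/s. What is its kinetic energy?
KE = ½mv² = ½×1.4×7.5² = 39.375 J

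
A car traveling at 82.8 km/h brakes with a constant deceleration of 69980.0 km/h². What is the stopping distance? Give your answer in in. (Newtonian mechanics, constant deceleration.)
d = v₀² / (2a) (with unit conversion) = 1929.0 in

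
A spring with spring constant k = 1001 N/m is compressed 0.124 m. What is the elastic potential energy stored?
PE = ½kx² = ½×1001×0.124² = 7.696 J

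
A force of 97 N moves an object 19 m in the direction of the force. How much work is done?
W = Fd = 97×19 = 1843.0 J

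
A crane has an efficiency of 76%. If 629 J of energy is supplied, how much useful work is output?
W_out = η × W_in = 0.76 × 629 = 478.04 J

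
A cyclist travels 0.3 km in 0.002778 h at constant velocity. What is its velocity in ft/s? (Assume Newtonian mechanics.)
v = d/t (with unit conversion) = 98.42 ft/s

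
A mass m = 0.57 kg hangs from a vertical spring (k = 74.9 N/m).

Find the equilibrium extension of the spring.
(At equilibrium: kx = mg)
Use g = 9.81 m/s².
x_eq = mg/k = 0.57×9.81/74.9 = 0.07466 m = 7.466 cm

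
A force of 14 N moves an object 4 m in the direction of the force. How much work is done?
W = Fd = 14×4 = 56.0 J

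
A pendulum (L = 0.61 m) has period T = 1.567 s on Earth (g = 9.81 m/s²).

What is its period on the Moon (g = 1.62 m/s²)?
T = 2π√(L/g), so T_moon/T_earth = √(g_earth/g_moon)
T_moon = 2π√(0.61/1.62) = 3.856 s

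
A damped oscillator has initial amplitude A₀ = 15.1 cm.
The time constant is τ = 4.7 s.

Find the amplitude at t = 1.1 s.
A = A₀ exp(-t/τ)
A = A₀ exp(−t/τ) = 15.1×exp(−1.1/4.7) = 11.95 cm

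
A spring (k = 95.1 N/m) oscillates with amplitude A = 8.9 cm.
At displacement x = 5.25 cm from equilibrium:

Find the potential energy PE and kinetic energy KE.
E_total = ½kA² = ½×95.1×(0.089)² = 0.3766 J
PE = ½kx² = ½×95.1×(0.0525)² = 0.1311 J
KE = E_total − PE = 0.2456 J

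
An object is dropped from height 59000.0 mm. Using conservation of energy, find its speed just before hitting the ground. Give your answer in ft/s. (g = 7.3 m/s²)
mgh = ½mv² → v = √(2gh) = √(2×7.3×59) = 29.35 m/s = 96.29 ft/s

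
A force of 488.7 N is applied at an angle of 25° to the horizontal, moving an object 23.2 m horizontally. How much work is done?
W = Fd cosθ = 488.7×23.2×cos(25°) = 10276.0 J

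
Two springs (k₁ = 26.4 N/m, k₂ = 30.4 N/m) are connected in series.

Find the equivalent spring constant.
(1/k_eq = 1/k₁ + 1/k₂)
1/k_eq = 1/26.4 + 1/30.4 = 0.070774; k_eq = 14.13 N/m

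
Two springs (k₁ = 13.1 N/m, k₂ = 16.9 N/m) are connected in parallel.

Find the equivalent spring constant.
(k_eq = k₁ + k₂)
k_eq = k₁ + k₂ = 13.1 + 16.9 = 30 N/m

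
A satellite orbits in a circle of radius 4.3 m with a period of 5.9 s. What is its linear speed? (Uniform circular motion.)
v = 2πr/T = 2π×4.3/5.9 = 4.58 m/s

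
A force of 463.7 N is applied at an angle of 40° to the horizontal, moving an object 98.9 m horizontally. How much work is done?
W = Fd cosθ = 463.7×98.9×cos(40°) = 35131.0 J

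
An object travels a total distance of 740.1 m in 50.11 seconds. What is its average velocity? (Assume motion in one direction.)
v_avg = Δd / Δt = 740.1 / 50.11 = 14.77 m/s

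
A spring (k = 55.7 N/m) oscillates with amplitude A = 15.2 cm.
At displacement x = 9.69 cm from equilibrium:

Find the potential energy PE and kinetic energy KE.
E_total = ½kA² = ½×55.7×(0.152)² = 0.6434 J
PE = ½kx² = ½×55.7×(0.0969)² = 0.2615 J
KE = E_total − PE = 0.3819 J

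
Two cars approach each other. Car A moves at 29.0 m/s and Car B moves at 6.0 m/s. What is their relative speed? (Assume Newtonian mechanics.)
v_rel = v_A + v_B = 29.0 + 6.0 = 35.0 m/s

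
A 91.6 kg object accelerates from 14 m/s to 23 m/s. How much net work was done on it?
W_net = ΔKE = ½m(v₂² − v₁²) = ½×91.6×(23² − 14²) = 15251.4 J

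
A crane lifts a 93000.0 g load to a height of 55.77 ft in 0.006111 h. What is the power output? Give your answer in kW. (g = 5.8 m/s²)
W = mgh = 93×5.8×17 = 9169 J
P = W/t = 9169/22 = 416.8 W = 0.4168 kW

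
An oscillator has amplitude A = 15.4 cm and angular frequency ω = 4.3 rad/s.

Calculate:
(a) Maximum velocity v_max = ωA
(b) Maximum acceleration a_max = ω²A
v_max = ωA = 4.3×0.154 = 0.6622 m/s
a_max = ω²A = 4.3²×0.154 = 2.847 m/s²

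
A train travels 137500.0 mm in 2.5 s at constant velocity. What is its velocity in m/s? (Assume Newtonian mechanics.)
v = d/t (with unit conversion) = 55.0 m/s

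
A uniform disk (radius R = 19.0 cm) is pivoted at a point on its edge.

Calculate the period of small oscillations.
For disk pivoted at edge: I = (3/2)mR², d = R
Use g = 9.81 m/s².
I/m = (3/2)R² = 0.05415 m²; d = R = 0.19 m
T = 2π√((3/2)R²/(gR)) = 2π√(3R/(2g)) = 1.071 s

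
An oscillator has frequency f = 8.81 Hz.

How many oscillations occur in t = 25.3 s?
n = f×t = 8.81×25.3 = 222.9 oscillations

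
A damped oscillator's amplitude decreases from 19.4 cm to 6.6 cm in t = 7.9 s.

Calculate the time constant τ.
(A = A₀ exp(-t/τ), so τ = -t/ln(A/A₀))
A/A₀ = 6.6/19.4 = 0.3402; ln(A/A₀) = -1.078
τ = −t/ln(A/A₀) = −7.9/-1.078 = 7.327 s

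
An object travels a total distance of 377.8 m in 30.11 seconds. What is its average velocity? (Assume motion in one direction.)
v_avg = Δd / Δt = 377.8 / 30.11 = 12.55 m/s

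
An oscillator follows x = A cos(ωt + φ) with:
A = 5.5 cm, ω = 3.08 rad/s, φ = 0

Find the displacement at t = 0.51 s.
x = A cos(ωt + φ) = 5.5×cos(3.08×0.51 + 0) = -2.02e-05 cm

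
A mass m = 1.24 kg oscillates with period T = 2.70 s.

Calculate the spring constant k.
T = 2π√(m/k) → k = m(2π/T)² = 1.24×(2π/2.7)² = 6.715 N/m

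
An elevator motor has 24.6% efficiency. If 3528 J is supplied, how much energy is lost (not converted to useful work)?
W_out = η × W_in = 0.246×3528 = 867.89 J
W_lost = W_in − W_out = 3528 − 867.89 = 2660.1 J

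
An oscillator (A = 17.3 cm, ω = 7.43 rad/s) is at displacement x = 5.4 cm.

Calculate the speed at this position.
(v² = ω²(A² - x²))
v = ω√(A² − x²) = 7.43×√(0.173² − 0.054²) = 1.221 m/s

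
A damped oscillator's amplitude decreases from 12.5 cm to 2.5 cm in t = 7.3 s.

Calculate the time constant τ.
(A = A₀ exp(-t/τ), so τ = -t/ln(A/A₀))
A/A₀ = 2.5/12.5 = 0.2; ln(A/A₀) = -1.609
τ = −t/ln(A/A₀) = −7.3/-1.609 = 4.536 s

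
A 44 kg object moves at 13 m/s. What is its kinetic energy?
KE = ½mv² = ½×44×13² = 3718.0 J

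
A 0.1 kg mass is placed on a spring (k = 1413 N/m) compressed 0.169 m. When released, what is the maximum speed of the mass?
½kx² = ½mv² → v = x√(k/m) = 0.169×√(1413/0.1) = 20.09 m/s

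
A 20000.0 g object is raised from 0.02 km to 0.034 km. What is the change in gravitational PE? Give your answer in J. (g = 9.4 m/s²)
ΔPE = mg(h₂ − h₁) = 20 kg × 9.4 m/s² × (34 − 20) m = 2632 J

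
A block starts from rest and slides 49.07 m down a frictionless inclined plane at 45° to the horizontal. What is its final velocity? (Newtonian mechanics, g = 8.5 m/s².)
a = g sin(θ) = 8.5 × sin(45°) = 6.01 m/s²
v = √(2ad) = √(2 × 6.01 × 49.07) = 24.29 m/s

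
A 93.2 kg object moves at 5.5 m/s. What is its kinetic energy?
KE = ½mv² = ½×93.2×5.5² = 1409.65 J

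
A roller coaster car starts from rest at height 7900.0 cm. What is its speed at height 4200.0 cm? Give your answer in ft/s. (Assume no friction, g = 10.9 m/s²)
mgh₁ = ½mv₂² + mgh₂ → v₂ = √(2g(h₁−h₂)) = √(2×10.9×(79−42)) = 28.4 m/s = 93.18 ft/s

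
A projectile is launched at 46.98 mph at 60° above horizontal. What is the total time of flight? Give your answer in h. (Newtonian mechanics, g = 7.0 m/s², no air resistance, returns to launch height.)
T = 2v₀sin(θ)/g (with unit conversion) = 0.001444 h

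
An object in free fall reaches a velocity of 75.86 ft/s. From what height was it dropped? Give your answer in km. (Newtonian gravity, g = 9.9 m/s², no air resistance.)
h = v²/(2g) (with unit conversion) = 0.027 km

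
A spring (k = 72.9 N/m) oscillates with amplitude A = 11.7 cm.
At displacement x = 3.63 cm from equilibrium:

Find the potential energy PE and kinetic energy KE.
E_total = ½kA² = ½×72.9×(0.117)² = 0.499 J
PE = ½kx² = ½×72.9×(0.0363)² = 0.04803 J
KE = E_total − PE = 0.4509 J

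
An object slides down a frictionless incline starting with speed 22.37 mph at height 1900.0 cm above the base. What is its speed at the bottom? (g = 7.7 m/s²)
½mv₀² + mgh = ½mv² → v = √(v₀² + 2gh) = √(10² + 2×7.7×19) = 19.81 m/s = 44.32 mph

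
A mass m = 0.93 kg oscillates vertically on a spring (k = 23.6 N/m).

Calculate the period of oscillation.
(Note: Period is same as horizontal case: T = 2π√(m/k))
T = 2π√(m/k) = 2π√(0.93/23.6) = 1.247 s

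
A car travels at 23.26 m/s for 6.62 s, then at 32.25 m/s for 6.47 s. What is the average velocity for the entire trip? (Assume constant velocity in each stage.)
d₁ = v₁t₁ = 23.26 × 6.62 = 153.981 m
d₂ = v₂t₂ = 32.25 × 6.47 = 208.657 m
d_total = 362.64 m, t_total = 13.09 s
v_avg = d_total/t_total = 362.64/13.09 = 27.7 m/s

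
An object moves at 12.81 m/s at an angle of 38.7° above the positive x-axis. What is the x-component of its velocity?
vₓ = v cos(θ) = 12.81 × cos(38.7°) = 10.0 m/s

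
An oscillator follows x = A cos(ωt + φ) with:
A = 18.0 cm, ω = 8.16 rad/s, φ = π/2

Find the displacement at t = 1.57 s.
x = A cos(ωt + φ) = 18.0×cos(8.16×1.57 + π/2) = -4.363 cm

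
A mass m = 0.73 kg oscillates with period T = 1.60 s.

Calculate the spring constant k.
T = 2π√(m/k) → k = m(2π/T)² = 0.73×(2π/1.6)² = 11.26 N/m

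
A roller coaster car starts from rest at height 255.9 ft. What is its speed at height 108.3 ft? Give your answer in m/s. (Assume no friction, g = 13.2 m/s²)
mgh₁ = ½mv₂² + mgh₂ → v₂ = √(2g(h₁−h₂)) = √(2×13.2×(78−33.01)) = 34.46 m/s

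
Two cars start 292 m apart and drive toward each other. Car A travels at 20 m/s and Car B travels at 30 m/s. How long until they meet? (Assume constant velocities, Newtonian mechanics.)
Combined speed: v_combined = 20 + 30 = 50 m/s
Time to meet: t = d/50 = 292/50 = 5.84 s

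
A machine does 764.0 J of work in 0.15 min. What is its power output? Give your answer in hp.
P = W/t = 764 J / 9 s = 84.89 W = 0.1138 hp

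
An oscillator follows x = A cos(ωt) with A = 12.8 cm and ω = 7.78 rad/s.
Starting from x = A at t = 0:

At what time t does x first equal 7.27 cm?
cos(ωt) = x/A = 7.27/12.8 = 0.568
ωt = arccos(0.568) = 0.9668 rad
t = 0.9668/7.78 = 0.1243 s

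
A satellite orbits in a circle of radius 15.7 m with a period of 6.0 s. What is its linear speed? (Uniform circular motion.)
v = 2πr/T = 2π×15.7/6.0 = 16.44 m/s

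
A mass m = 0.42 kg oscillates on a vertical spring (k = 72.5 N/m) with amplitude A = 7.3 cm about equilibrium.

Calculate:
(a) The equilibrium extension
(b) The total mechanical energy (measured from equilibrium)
x_eq = mg/k = 0.42×9.81/72.5 = 0.05683 m = 5.683 cm
E = ½kA² = ½×72.5×(0.073)² = 0.1932 J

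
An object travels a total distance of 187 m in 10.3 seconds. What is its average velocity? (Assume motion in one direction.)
v_avg = Δd / Δt = 187 / 10.3 = 18.16 m/s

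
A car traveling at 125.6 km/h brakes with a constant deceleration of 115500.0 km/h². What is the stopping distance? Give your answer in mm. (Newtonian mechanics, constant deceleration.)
d = v₀² / (2a) (with unit conversion) = 68290.0 mm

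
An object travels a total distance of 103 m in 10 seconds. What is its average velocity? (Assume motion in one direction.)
v_avg = Δd / Δt = 103 / 10 = 10.3 m/s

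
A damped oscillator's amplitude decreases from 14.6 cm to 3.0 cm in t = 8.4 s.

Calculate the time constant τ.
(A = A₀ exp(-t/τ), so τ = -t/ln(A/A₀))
A/A₀ = 3.0/14.6 = 0.2055; ln(A/A₀) = -1.582
τ = −t/ln(A/A₀) = −8.4/-1.582 = 5.308 s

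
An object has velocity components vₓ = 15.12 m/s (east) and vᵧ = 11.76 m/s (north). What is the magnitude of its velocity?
|v| = √(vₓ² + vᵧ²) = √(15.12² + 11.76²) = √(366.912) = 19.15 m/s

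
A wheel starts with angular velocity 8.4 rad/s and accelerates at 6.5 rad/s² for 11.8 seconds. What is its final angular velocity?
ω = ω₀ + αt = 8.4 + 6.5 × 11.8 = 85.1 rad/s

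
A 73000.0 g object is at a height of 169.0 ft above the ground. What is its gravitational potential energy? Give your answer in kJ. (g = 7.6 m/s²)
PE = mgh = 73 kg × 7.6 m/s² × 51.51 m = 2.858e+04 J = 28.58 kJ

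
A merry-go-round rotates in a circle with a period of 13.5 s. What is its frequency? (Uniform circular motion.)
f = 1/T = 1/13.5 = 0.0741 Hz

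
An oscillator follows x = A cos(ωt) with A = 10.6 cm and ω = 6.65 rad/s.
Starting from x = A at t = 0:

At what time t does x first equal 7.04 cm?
cos(ωt) = x/A = 7.04/10.6 = 0.6642
ωt = arccos(0.6642) = 0.8444 rad
t = 0.8444/6.65 = 0.127 s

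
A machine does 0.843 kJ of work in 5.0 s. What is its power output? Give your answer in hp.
P = W/t = 843 J / 5 s = 168.6 W = 0.2261 hp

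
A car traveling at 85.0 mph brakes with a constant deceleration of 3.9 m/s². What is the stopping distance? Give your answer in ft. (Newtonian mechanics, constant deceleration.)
d = v₀² / (2a) (with unit conversion) = 607.3 ft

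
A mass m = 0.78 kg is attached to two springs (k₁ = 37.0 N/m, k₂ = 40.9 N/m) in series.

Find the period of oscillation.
k_eq = k₁k₂/(k₁+k₂) = 19.43 N/m
T = 2π√(m/k_eq) = 2π√(0.78/19.43) = 1.259 s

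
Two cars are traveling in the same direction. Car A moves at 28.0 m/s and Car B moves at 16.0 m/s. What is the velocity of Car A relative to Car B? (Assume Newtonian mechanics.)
v_rel = v_A - v_B = 28.0 - 16.0 = 12.0 m/s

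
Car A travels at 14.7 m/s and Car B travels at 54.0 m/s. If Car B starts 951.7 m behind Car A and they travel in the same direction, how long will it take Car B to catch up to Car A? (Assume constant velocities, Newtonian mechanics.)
Relative speed: v_rel = 54.0 - 14.7 = 39.3 m/s
Time to catch: t = d₀/v_rel = 951.7/39.3 = 24.22 s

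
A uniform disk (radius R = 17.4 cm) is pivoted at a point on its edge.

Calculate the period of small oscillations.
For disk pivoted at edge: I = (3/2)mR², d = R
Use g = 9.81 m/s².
I/m = (3/2)R² = 0.04541 m²; d = R = 0.174 m
T = 2π√((3/2)R²/(gR)) = 2π√(3R/(2g)) = 1.025 s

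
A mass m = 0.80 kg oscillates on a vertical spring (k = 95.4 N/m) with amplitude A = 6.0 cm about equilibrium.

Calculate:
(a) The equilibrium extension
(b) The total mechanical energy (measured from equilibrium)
x_eq = mg/k = 0.8×9.81/95.4 = 0.08226 m = 8.226 cm
E = ½kA² = ½×95.4×(0.06)² = 0.1717 J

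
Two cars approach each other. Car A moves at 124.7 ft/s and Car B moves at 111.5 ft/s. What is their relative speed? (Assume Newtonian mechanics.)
v_rel = v_A + v_B = 124.7 + 111.5 = 236.2 ft/s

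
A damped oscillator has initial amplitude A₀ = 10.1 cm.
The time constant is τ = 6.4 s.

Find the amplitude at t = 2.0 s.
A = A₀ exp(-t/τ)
A = A₀ exp(−t/τ) = 10.1×exp(−2.0/6.4) = 7.389 cm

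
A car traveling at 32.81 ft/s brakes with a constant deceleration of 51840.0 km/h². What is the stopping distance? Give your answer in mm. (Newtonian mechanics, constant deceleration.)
d = v₀² / (2a) (with unit conversion) = 12500.0 mm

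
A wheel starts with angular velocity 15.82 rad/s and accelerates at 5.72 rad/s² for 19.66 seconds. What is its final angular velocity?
ω = ω₀ + αt = 15.82 + 5.72 × 19.66 = 128.28 rad/s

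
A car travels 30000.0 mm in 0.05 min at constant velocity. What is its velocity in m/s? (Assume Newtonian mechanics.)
v = d/t (with unit conversion) = 10.0 m/s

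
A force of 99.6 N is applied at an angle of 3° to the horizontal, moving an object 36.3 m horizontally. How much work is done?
W = Fd cosθ = 99.6×36.3×cos(3°) = 3610.5 J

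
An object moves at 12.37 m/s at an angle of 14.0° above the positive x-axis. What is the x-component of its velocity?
vₓ = v cos(θ) = 12.37 × cos(14.0°) = 12.0 m/s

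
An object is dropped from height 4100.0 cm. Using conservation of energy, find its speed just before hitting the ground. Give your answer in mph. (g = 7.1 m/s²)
mgh = ½mv² → v = √(2gh) = √(2×7.1×41) = 24.13 m/s = 53.97 mph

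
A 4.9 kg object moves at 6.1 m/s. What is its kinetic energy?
KE = ½mv² = ½×4.9×6.1² = 91.1645 J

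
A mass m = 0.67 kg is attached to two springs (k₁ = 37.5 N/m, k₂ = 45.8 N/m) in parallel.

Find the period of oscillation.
k_eq = k₁+k₂ = 83.3 N/m
T = 2π√(m/k_eq) = 2π√(0.67/83.3) = 0.5635 s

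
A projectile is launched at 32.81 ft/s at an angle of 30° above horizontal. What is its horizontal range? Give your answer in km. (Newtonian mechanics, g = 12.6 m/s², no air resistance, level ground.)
R = v₀² sin(2θ) / g (with unit conversion) = 0.006874 km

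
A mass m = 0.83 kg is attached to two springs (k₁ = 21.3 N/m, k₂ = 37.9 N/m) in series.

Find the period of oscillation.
k_eq = k₁k₂/(k₁+k₂) = 13.64 N/m
T = 2π√(m/k_eq) = 2π√(0.83/13.64) = 1.55 s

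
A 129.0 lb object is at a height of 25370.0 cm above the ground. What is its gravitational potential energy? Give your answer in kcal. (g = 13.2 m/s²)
PE = mgh = 58.51 kg × 13.2 m/s² × 253.7 m = 1.96e+05 J = 46.83 kcal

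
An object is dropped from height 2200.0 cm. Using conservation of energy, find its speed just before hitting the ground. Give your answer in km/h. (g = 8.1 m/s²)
mgh = ½mv² → v = √(2gh) = √(2×8.1×22) = 18.88 m/s = 67.96 km/h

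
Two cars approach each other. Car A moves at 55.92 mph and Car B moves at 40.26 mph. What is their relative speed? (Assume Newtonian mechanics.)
v_rel = v_A + v_B = 55.92 + 40.26 = 96.18 mph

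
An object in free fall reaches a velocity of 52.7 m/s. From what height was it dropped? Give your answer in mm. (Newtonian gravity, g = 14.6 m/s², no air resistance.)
h = v²/(2g) (with unit conversion) = 95110.0 mm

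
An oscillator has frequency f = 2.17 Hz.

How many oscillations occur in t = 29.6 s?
n = f×t = 2.17×29.6 = 64.23 oscillations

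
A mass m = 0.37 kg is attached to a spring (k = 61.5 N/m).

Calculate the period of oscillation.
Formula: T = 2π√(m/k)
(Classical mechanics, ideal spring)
T = 2π√(m/k) = 2π√(0.37/61.5) = 0.4874 s; f = 1/T = 2.052 Hz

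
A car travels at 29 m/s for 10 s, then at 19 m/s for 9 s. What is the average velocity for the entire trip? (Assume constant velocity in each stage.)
d₁ = v₁t₁ = 29 × 10 = 290 m
d₂ = v₂t₂ = 19 × 9 = 171 m
d_total = 461 m, t_total = 19 s
v_avg = d_total/t_total = 461/19 = 24.26 m/s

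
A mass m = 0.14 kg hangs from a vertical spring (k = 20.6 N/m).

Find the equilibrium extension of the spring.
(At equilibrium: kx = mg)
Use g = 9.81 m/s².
x_eq = mg/k = 0.14×9.81/20.6 = 0.06667 m = 6.667 cm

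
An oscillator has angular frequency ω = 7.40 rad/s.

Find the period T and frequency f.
T = 2π/ω = 2π/7.4 = 0.8491 s; f = ω/2π = 1.178 Hz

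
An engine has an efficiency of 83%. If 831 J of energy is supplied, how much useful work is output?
W_out = η × W_in = 0.83 × 831 = 689.73 J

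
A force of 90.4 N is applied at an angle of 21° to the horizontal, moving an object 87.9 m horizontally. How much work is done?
W = Fd cosθ = 90.4×87.9×cos(21°) = 7418.4 J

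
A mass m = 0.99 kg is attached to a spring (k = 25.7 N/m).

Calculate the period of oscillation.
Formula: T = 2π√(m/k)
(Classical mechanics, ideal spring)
T = 2π√(m/k) = 2π√(0.99/25.7) = 1.233 s; f = 1/T = 0.8109 Hz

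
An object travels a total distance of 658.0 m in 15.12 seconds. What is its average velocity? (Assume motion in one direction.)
v_avg = Δd / Δt = 658.0 / 15.12 = 43.52 m/s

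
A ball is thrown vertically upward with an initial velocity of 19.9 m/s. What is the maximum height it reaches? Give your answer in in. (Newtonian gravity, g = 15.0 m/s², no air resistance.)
h_max = v₀²/(2g) (with unit conversion) = 519.7 in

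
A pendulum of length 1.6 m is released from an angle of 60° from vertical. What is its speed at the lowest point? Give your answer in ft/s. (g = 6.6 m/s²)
h = L(1 − cosθ) = 1.6×(1 − cos60°) = 0.8 m
v = √(2gh) = √(2×6.6×0.8) = 3.25 m/s = 10.66 ft/s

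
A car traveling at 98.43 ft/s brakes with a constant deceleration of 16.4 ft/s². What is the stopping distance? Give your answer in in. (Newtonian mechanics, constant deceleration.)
d = v₀² / (2a) (with unit conversion) = 3545.0 in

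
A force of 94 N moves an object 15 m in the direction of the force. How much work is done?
W = Fd = 94×15 = 1410.0 J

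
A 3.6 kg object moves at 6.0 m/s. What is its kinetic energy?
KE = ½mv² = ½×3.6×6.0² = 64.8 J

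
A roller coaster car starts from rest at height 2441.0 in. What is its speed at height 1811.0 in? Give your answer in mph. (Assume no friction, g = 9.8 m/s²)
mgh₁ = ½mv₂² + mgh₂ → v₂ = √(2g(h₁−h₂)) = √(2×9.8×(62−46)) = 17.71 m/s = 39.62 mph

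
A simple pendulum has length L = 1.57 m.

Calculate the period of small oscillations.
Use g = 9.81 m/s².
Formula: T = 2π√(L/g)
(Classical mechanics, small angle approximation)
T = 2π√(L/g) = 2π√(1.57/9.81) = 2.514 s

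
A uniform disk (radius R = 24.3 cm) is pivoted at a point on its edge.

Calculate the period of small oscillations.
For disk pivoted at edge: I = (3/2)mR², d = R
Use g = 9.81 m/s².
I/m = (3/2)R² = 0.08857 m²; d = R = 0.243 m
T = 2π√((3/2)R²/(gR)) = 2π√(3R/(2g)) = 1.211 s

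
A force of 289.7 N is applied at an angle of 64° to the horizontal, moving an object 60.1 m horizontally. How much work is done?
W = Fd cosθ = 289.7×60.1×cos(64°) = 7632.5 J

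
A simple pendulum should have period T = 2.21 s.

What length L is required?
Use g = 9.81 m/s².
T = 2π√(L/g) → L = g(T/2π)² = 9.81×(2.21/2π)² = 1.214 m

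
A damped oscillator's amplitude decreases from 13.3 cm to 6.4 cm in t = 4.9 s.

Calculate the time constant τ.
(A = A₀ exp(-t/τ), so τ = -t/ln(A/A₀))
A/A₀ = 6.4/13.3 = 0.4812; ln(A/A₀) = -0.7315
τ = −t/ln(A/A₀) = −4.9/-0.7315 = 6.699 s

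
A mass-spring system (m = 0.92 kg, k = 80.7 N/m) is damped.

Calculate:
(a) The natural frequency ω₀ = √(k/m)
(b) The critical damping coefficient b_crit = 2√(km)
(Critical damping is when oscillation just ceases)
ω₀ = √(k/m) = √(80.7/0.92) = 9.366 rad/s
b_crit = 2√(km) = 2√(80.7×0.92) = 17.23 kg/s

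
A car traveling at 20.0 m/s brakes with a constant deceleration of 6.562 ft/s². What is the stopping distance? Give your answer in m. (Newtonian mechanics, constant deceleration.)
d = v₀² / (2a) (with unit conversion) = 100.0 m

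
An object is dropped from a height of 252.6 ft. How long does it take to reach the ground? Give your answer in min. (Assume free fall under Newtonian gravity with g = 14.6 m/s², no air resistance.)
t = √(2h/g) (with unit conversion) = 0.05413 min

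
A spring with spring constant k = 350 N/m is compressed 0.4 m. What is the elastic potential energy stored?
PE = ½kx² = ½×350×0.4² = 28.0 J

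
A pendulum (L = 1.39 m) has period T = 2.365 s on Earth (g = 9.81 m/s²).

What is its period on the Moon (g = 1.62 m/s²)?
T = 2π√(L/g), so T_moon/T_earth = √(g_earth/g_moon)
T_moon = 2π√(1.39/1.62) = 5.82 s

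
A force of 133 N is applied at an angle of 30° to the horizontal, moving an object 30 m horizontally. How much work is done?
W = Fd cosθ = 133×30×cos(30°) = 3455.4 J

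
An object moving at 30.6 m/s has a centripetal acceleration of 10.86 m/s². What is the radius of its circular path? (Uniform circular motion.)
r = v²/a_c = 30.6²/10.86 = 86.22 m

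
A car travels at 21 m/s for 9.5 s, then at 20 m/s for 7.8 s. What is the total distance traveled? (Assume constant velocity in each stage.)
d₁ = v₁t₁ = 21 × 9.5 = 199.5 m
d₂ = v₂t₂ = 20 × 7.8 = 156 m
d_total = 199.5 + 156 = 355.5 m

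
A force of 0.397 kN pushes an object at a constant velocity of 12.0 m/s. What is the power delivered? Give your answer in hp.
P = Fv = 397 N × 12 m/s = 4764 W = 6.389 hp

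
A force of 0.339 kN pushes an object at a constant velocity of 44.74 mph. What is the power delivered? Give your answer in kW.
P = Fv = 339 N × 20 m/s = 6780 W = 6.78 kW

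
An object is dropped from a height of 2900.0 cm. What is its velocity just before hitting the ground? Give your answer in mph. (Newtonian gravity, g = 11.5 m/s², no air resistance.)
v = √(2gh) (with unit conversion) = 57.77 mph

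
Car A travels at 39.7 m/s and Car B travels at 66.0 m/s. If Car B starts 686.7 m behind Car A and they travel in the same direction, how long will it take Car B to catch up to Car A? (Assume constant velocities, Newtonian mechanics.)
Relative speed: v_rel = 66.0 - 39.7 = 26.3 m/s
Time to catch: t = d₀/v_rel = 686.7/26.3 = 26.11 s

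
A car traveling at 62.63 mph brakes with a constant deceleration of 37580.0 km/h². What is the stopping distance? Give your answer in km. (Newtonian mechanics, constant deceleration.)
d = v₀² / (2a) (with unit conversion) = 0.1352 km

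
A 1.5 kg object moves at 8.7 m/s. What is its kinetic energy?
KE = ½mv² = ½×1.5×8.7² = 56.7675 J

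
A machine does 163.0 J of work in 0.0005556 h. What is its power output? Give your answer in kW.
P = W/t = 163 J / 2 s = 81.49 W = 0.08149 kW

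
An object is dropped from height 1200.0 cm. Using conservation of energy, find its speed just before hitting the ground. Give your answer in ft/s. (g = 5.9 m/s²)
mgh = ½mv² → v = √(2gh) = √(2×5.9×12) = 11.9 m/s = 39.04 ft/s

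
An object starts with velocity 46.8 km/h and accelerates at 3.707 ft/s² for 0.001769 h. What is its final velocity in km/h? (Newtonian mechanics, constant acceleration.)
v = v₀ + at (with unit conversion) = 72.7 km/h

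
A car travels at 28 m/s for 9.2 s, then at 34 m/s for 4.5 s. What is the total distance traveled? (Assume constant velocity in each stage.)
d₁ = v₁t₁ = 28 × 9.2 = 257.6 m
d₂ = v₂t₂ = 34 × 4.5 = 153 m
d_total = 257.6 + 153 = 410.6 m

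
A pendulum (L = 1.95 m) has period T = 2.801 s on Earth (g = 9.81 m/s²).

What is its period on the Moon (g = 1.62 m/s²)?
T = 2π√(L/g), so T_moon/T_earth = √(g_earth/g_moon)
T_moon = 2π√(1.95/1.62) = 6.893 s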